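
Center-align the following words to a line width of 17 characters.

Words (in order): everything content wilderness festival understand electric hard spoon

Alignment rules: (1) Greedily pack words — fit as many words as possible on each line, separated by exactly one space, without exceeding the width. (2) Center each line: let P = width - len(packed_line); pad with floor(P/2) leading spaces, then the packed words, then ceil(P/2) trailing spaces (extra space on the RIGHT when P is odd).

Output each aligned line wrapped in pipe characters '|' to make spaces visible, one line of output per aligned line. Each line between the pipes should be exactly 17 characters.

Line 1: ['everything'] (min_width=10, slack=7)
Line 2: ['content'] (min_width=7, slack=10)
Line 3: ['wilderness'] (min_width=10, slack=7)
Line 4: ['festival'] (min_width=8, slack=9)
Line 5: ['understand'] (min_width=10, slack=7)
Line 6: ['electric', 'hard'] (min_width=13, slack=4)
Line 7: ['spoon'] (min_width=5, slack=12)

Answer: |   everything    |
|     content     |
|   wilderness    |
|    festival     |
|   understand    |
|  electric hard  |
|      spoon      |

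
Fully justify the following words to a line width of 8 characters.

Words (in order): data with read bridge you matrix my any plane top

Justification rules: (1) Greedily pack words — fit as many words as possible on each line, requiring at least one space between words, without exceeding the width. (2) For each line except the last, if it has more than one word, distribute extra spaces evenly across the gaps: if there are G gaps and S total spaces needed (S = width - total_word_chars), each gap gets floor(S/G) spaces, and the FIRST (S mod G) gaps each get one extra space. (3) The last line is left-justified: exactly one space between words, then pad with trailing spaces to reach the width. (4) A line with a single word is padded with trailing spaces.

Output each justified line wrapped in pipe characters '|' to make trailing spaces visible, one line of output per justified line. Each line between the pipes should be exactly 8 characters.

Answer: |data    |
|with    |
|read    |
|bridge  |
|you     |
|matrix  |
|my   any|
|plane   |
|top     |

Derivation:
Line 1: ['data'] (min_width=4, slack=4)
Line 2: ['with'] (min_width=4, slack=4)
Line 3: ['read'] (min_width=4, slack=4)
Line 4: ['bridge'] (min_width=6, slack=2)
Line 5: ['you'] (min_width=3, slack=5)
Line 6: ['matrix'] (min_width=6, slack=2)
Line 7: ['my', 'any'] (min_width=6, slack=2)
Line 8: ['plane'] (min_width=5, slack=3)
Line 9: ['top'] (min_width=3, slack=5)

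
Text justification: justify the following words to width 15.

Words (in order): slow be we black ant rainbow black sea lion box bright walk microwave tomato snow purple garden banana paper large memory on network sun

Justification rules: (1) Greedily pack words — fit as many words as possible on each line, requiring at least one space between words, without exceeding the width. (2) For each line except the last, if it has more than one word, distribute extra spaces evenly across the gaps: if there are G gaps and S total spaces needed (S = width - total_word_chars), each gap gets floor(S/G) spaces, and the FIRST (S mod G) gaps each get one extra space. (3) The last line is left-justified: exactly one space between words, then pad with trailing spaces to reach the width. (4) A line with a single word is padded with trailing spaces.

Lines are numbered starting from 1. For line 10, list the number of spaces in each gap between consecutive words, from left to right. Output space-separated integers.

Line 1: ['slow', 'be', 'we'] (min_width=10, slack=5)
Line 2: ['black', 'ant'] (min_width=9, slack=6)
Line 3: ['rainbow', 'black'] (min_width=13, slack=2)
Line 4: ['sea', 'lion', 'box'] (min_width=12, slack=3)
Line 5: ['bright', 'walk'] (min_width=11, slack=4)
Line 6: ['microwave'] (min_width=9, slack=6)
Line 7: ['tomato', 'snow'] (min_width=11, slack=4)
Line 8: ['purple', 'garden'] (min_width=13, slack=2)
Line 9: ['banana', 'paper'] (min_width=12, slack=3)
Line 10: ['large', 'memory', 'on'] (min_width=15, slack=0)
Line 11: ['network', 'sun'] (min_width=11, slack=4)

Answer: 1 1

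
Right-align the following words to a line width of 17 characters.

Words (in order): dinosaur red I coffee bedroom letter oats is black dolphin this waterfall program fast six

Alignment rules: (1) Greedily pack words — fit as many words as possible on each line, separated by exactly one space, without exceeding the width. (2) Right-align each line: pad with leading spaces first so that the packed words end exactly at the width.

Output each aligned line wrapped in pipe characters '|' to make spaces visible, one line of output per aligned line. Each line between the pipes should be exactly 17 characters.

Answer: |   dinosaur red I|
|   coffee bedroom|
|   letter oats is|
|    black dolphin|
|   this waterfall|
| program fast six|

Derivation:
Line 1: ['dinosaur', 'red', 'I'] (min_width=14, slack=3)
Line 2: ['coffee', 'bedroom'] (min_width=14, slack=3)
Line 3: ['letter', 'oats', 'is'] (min_width=14, slack=3)
Line 4: ['black', 'dolphin'] (min_width=13, slack=4)
Line 5: ['this', 'waterfall'] (min_width=14, slack=3)
Line 6: ['program', 'fast', 'six'] (min_width=16, slack=1)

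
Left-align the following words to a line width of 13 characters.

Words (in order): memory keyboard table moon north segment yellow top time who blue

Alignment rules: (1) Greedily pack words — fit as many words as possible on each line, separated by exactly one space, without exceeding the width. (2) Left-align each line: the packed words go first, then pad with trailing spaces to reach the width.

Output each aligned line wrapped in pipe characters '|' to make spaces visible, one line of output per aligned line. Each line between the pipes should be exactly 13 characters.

Line 1: ['memory'] (min_width=6, slack=7)
Line 2: ['keyboard'] (min_width=8, slack=5)
Line 3: ['table', 'moon'] (min_width=10, slack=3)
Line 4: ['north', 'segment'] (min_width=13, slack=0)
Line 5: ['yellow', 'top'] (min_width=10, slack=3)
Line 6: ['time', 'who', 'blue'] (min_width=13, slack=0)

Answer: |memory       |
|keyboard     |
|table moon   |
|north segment|
|yellow top   |
|time who blue|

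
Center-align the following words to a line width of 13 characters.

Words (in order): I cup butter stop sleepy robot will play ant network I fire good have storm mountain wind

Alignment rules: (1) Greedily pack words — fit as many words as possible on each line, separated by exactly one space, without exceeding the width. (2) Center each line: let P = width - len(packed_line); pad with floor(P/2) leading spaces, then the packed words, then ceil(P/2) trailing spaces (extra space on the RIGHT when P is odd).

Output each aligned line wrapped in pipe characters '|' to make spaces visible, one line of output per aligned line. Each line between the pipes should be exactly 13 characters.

Answer: |I cup butter |
| stop sleepy |
| robot will  |
|  play ant   |
|  network I  |
|  fire good  |
| have storm  |
|mountain wind|

Derivation:
Line 1: ['I', 'cup', 'butter'] (min_width=12, slack=1)
Line 2: ['stop', 'sleepy'] (min_width=11, slack=2)
Line 3: ['robot', 'will'] (min_width=10, slack=3)
Line 4: ['play', 'ant'] (min_width=8, slack=5)
Line 5: ['network', 'I'] (min_width=9, slack=4)
Line 6: ['fire', 'good'] (min_width=9, slack=4)
Line 7: ['have', 'storm'] (min_width=10, slack=3)
Line 8: ['mountain', 'wind'] (min_width=13, slack=0)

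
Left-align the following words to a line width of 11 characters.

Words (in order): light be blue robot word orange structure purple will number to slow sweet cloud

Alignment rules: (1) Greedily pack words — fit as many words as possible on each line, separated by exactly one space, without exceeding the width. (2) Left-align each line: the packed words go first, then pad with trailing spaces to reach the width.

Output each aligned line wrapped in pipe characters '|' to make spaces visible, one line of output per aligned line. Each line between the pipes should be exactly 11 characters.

Answer: |light be   |
|blue robot |
|word orange|
|structure  |
|purple will|
|number to  |
|slow sweet |
|cloud      |

Derivation:
Line 1: ['light', 'be'] (min_width=8, slack=3)
Line 2: ['blue', 'robot'] (min_width=10, slack=1)
Line 3: ['word', 'orange'] (min_width=11, slack=0)
Line 4: ['structure'] (min_width=9, slack=2)
Line 5: ['purple', 'will'] (min_width=11, slack=0)
Line 6: ['number', 'to'] (min_width=9, slack=2)
Line 7: ['slow', 'sweet'] (min_width=10, slack=1)
Line 8: ['cloud'] (min_width=5, slack=6)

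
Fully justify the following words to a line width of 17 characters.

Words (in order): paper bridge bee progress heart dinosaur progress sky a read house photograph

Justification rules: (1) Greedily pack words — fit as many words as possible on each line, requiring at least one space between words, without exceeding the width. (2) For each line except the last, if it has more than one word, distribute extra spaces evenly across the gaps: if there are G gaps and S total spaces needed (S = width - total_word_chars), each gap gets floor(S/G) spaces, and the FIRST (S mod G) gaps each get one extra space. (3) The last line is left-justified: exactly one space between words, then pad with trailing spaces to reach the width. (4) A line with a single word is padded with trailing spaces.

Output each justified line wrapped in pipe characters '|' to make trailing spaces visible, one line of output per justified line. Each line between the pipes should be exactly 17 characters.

Answer: |paper  bridge bee|
|progress    heart|
|dinosaur progress|
|sky  a read house|
|photograph       |

Derivation:
Line 1: ['paper', 'bridge', 'bee'] (min_width=16, slack=1)
Line 2: ['progress', 'heart'] (min_width=14, slack=3)
Line 3: ['dinosaur', 'progress'] (min_width=17, slack=0)
Line 4: ['sky', 'a', 'read', 'house'] (min_width=16, slack=1)
Line 5: ['photograph'] (min_width=10, slack=7)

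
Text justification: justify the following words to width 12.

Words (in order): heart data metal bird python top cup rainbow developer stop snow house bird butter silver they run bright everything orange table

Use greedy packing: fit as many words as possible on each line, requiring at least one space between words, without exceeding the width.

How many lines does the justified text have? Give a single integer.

Answer: 12

Derivation:
Line 1: ['heart', 'data'] (min_width=10, slack=2)
Line 2: ['metal', 'bird'] (min_width=10, slack=2)
Line 3: ['python', 'top'] (min_width=10, slack=2)
Line 4: ['cup', 'rainbow'] (min_width=11, slack=1)
Line 5: ['developer'] (min_width=9, slack=3)
Line 6: ['stop', 'snow'] (min_width=9, slack=3)
Line 7: ['house', 'bird'] (min_width=10, slack=2)
Line 8: ['butter'] (min_width=6, slack=6)
Line 9: ['silver', 'they'] (min_width=11, slack=1)
Line 10: ['run', 'bright'] (min_width=10, slack=2)
Line 11: ['everything'] (min_width=10, slack=2)
Line 12: ['orange', 'table'] (min_width=12, slack=0)
Total lines: 12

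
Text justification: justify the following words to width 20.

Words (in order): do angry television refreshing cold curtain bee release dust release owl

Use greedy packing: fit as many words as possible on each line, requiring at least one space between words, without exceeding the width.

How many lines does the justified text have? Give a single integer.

Answer: 4

Derivation:
Line 1: ['do', 'angry', 'television'] (min_width=19, slack=1)
Line 2: ['refreshing', 'cold'] (min_width=15, slack=5)
Line 3: ['curtain', 'bee', 'release'] (min_width=19, slack=1)
Line 4: ['dust', 'release', 'owl'] (min_width=16, slack=4)
Total lines: 4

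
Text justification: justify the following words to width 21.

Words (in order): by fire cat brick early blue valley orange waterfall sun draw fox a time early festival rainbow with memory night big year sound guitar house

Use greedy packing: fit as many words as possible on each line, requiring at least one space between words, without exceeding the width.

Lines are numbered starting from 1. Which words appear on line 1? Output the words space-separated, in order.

Answer: by fire cat brick

Derivation:
Line 1: ['by', 'fire', 'cat', 'brick'] (min_width=17, slack=4)
Line 2: ['early', 'blue', 'valley'] (min_width=17, slack=4)
Line 3: ['orange', 'waterfall', 'sun'] (min_width=20, slack=1)
Line 4: ['draw', 'fox', 'a', 'time', 'early'] (min_width=21, slack=0)
Line 5: ['festival', 'rainbow', 'with'] (min_width=21, slack=0)
Line 6: ['memory', 'night', 'big', 'year'] (min_width=21, slack=0)
Line 7: ['sound', 'guitar', 'house'] (min_width=18, slack=3)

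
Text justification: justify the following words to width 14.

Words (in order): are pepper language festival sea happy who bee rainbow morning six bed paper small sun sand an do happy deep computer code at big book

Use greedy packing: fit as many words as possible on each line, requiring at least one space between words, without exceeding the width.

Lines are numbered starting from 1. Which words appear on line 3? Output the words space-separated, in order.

Line 1: ['are', 'pepper'] (min_width=10, slack=4)
Line 2: ['language'] (min_width=8, slack=6)
Line 3: ['festival', 'sea'] (min_width=12, slack=2)
Line 4: ['happy', 'who', 'bee'] (min_width=13, slack=1)
Line 5: ['rainbow'] (min_width=7, slack=7)
Line 6: ['morning', 'six'] (min_width=11, slack=3)
Line 7: ['bed', 'paper'] (min_width=9, slack=5)
Line 8: ['small', 'sun', 'sand'] (min_width=14, slack=0)
Line 9: ['an', 'do', 'happy'] (min_width=11, slack=3)
Line 10: ['deep', 'computer'] (min_width=13, slack=1)
Line 11: ['code', 'at', 'big'] (min_width=11, slack=3)
Line 12: ['book'] (min_width=4, slack=10)

Answer: festival sea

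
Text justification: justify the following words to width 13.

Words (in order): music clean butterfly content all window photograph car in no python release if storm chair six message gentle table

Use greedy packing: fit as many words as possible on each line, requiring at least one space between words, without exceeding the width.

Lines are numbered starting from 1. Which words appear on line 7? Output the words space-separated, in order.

Answer: python

Derivation:
Line 1: ['music', 'clean'] (min_width=11, slack=2)
Line 2: ['butterfly'] (min_width=9, slack=4)
Line 3: ['content', 'all'] (min_width=11, slack=2)
Line 4: ['window'] (min_width=6, slack=7)
Line 5: ['photograph'] (min_width=10, slack=3)
Line 6: ['car', 'in', 'no'] (min_width=9, slack=4)
Line 7: ['python'] (min_width=6, slack=7)
Line 8: ['release', 'if'] (min_width=10, slack=3)
Line 9: ['storm', 'chair'] (min_width=11, slack=2)
Line 10: ['six', 'message'] (min_width=11, slack=2)
Line 11: ['gentle', 'table'] (min_width=12, slack=1)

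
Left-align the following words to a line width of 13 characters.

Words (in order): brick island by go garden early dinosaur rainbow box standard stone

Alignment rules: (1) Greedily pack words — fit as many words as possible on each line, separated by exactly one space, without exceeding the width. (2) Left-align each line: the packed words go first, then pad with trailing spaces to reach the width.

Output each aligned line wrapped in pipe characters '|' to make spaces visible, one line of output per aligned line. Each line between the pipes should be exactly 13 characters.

Answer: |brick island |
|by go garden |
|early        |
|dinosaur     |
|rainbow box  |
|standard     |
|stone        |

Derivation:
Line 1: ['brick', 'island'] (min_width=12, slack=1)
Line 2: ['by', 'go', 'garden'] (min_width=12, slack=1)
Line 3: ['early'] (min_width=5, slack=8)
Line 4: ['dinosaur'] (min_width=8, slack=5)
Line 5: ['rainbow', 'box'] (min_width=11, slack=2)
Line 6: ['standard'] (min_width=8, slack=5)
Line 7: ['stone'] (min_width=5, slack=8)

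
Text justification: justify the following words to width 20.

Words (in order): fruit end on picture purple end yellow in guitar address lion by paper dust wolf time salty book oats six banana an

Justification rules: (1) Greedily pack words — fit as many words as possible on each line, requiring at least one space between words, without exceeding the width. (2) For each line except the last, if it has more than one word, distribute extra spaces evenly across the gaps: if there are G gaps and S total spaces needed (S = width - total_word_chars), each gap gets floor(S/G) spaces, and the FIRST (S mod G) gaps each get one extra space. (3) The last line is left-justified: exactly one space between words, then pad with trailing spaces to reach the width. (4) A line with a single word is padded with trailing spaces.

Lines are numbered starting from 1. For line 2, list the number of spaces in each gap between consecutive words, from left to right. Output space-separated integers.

Line 1: ['fruit', 'end', 'on', 'picture'] (min_width=20, slack=0)
Line 2: ['purple', 'end', 'yellow', 'in'] (min_width=20, slack=0)
Line 3: ['guitar', 'address', 'lion'] (min_width=19, slack=1)
Line 4: ['by', 'paper', 'dust', 'wolf'] (min_width=18, slack=2)
Line 5: ['time', 'salty', 'book', 'oats'] (min_width=20, slack=0)
Line 6: ['six', 'banana', 'an'] (min_width=13, slack=7)

Answer: 1 1 1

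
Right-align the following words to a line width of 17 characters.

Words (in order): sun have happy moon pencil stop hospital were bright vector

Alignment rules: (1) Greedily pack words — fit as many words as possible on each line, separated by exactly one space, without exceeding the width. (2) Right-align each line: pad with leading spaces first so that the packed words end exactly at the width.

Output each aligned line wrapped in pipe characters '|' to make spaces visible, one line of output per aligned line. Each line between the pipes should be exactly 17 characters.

Line 1: ['sun', 'have', 'happy'] (min_width=14, slack=3)
Line 2: ['moon', 'pencil', 'stop'] (min_width=16, slack=1)
Line 3: ['hospital', 'were'] (min_width=13, slack=4)
Line 4: ['bright', 'vector'] (min_width=13, slack=4)

Answer: |   sun have happy|
| moon pencil stop|
|    hospital were|
|    bright vector|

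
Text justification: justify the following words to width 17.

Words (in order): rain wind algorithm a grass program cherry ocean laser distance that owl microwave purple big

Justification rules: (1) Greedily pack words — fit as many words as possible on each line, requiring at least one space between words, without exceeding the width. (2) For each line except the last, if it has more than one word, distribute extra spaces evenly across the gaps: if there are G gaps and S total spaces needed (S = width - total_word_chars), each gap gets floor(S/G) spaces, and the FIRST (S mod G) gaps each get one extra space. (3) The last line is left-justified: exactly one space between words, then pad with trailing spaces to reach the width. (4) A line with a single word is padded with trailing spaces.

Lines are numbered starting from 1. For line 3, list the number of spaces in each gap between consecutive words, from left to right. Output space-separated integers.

Line 1: ['rain', 'wind'] (min_width=9, slack=8)
Line 2: ['algorithm', 'a', 'grass'] (min_width=17, slack=0)
Line 3: ['program', 'cherry'] (min_width=14, slack=3)
Line 4: ['ocean', 'laser'] (min_width=11, slack=6)
Line 5: ['distance', 'that', 'owl'] (min_width=17, slack=0)
Line 6: ['microwave', 'purple'] (min_width=16, slack=1)
Line 7: ['big'] (min_width=3, slack=14)

Answer: 4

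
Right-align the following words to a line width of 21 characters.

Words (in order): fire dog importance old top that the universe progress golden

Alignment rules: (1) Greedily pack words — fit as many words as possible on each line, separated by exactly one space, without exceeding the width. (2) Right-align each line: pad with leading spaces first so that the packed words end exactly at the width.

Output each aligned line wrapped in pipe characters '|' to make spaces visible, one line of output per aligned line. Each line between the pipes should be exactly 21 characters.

Line 1: ['fire', 'dog', 'importance'] (min_width=19, slack=2)
Line 2: ['old', 'top', 'that', 'the'] (min_width=16, slack=5)
Line 3: ['universe', 'progress'] (min_width=17, slack=4)
Line 4: ['golden'] (min_width=6, slack=15)

Answer: |  fire dog importance|
|     old top that the|
|    universe progress|
|               golden|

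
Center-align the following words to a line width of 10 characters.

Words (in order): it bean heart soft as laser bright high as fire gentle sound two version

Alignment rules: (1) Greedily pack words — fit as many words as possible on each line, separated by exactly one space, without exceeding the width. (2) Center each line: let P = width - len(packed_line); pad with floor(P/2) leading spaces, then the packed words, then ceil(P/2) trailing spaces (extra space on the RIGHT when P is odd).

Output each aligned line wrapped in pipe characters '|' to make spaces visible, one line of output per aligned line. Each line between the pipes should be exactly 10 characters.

Line 1: ['it', 'bean'] (min_width=7, slack=3)
Line 2: ['heart', 'soft'] (min_width=10, slack=0)
Line 3: ['as', 'laser'] (min_width=8, slack=2)
Line 4: ['bright'] (min_width=6, slack=4)
Line 5: ['high', 'as'] (min_width=7, slack=3)
Line 6: ['fire'] (min_width=4, slack=6)
Line 7: ['gentle'] (min_width=6, slack=4)
Line 8: ['sound', 'two'] (min_width=9, slack=1)
Line 9: ['version'] (min_width=7, slack=3)

Answer: | it bean  |
|heart soft|
| as laser |
|  bright  |
| high as  |
|   fire   |
|  gentle  |
|sound two |
| version  |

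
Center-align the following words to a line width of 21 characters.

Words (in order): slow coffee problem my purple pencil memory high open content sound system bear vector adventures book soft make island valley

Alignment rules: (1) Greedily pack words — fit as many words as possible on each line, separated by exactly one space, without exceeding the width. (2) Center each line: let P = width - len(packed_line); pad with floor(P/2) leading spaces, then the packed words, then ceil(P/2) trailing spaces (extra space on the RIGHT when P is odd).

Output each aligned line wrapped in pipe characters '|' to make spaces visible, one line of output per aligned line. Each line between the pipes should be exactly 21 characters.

Answer: | slow coffee problem |
|  my purple pencil   |
|  memory high open   |
|content sound system |
|     bear vector     |
|adventures book soft |
| make island valley  |

Derivation:
Line 1: ['slow', 'coffee', 'problem'] (min_width=19, slack=2)
Line 2: ['my', 'purple', 'pencil'] (min_width=16, slack=5)
Line 3: ['memory', 'high', 'open'] (min_width=16, slack=5)
Line 4: ['content', 'sound', 'system'] (min_width=20, slack=1)
Line 5: ['bear', 'vector'] (min_width=11, slack=10)
Line 6: ['adventures', 'book', 'soft'] (min_width=20, slack=1)
Line 7: ['make', 'island', 'valley'] (min_width=18, slack=3)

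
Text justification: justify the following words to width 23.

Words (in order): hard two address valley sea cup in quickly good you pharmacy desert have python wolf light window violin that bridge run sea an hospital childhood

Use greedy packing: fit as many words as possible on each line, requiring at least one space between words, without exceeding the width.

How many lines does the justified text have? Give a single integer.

Answer: 7

Derivation:
Line 1: ['hard', 'two', 'address', 'valley'] (min_width=23, slack=0)
Line 2: ['sea', 'cup', 'in', 'quickly', 'good'] (min_width=23, slack=0)
Line 3: ['you', 'pharmacy', 'desert'] (min_width=19, slack=4)
Line 4: ['have', 'python', 'wolf', 'light'] (min_width=22, slack=1)
Line 5: ['window', 'violin', 'that'] (min_width=18, slack=5)
Line 6: ['bridge', 'run', 'sea', 'an'] (min_width=17, slack=6)
Line 7: ['hospital', 'childhood'] (min_width=18, slack=5)
Total lines: 7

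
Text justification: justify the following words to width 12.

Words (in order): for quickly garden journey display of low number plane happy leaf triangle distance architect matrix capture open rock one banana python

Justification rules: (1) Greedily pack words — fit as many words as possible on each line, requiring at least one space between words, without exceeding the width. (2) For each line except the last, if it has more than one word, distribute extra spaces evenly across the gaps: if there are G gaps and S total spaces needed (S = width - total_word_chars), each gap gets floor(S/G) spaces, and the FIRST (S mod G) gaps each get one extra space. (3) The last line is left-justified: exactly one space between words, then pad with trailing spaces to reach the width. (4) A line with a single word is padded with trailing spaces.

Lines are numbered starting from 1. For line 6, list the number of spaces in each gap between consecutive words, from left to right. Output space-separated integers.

Answer: 2

Derivation:
Line 1: ['for', 'quickly'] (min_width=11, slack=1)
Line 2: ['garden'] (min_width=6, slack=6)
Line 3: ['journey'] (min_width=7, slack=5)
Line 4: ['display', 'of'] (min_width=10, slack=2)
Line 5: ['low', 'number'] (min_width=10, slack=2)
Line 6: ['plane', 'happy'] (min_width=11, slack=1)
Line 7: ['leaf'] (min_width=4, slack=8)
Line 8: ['triangle'] (min_width=8, slack=4)
Line 9: ['distance'] (min_width=8, slack=4)
Line 10: ['architect'] (min_width=9, slack=3)
Line 11: ['matrix'] (min_width=6, slack=6)
Line 12: ['capture', 'open'] (min_width=12, slack=0)
Line 13: ['rock', 'one'] (min_width=8, slack=4)
Line 14: ['banana'] (min_width=6, slack=6)
Line 15: ['python'] (min_width=6, slack=6)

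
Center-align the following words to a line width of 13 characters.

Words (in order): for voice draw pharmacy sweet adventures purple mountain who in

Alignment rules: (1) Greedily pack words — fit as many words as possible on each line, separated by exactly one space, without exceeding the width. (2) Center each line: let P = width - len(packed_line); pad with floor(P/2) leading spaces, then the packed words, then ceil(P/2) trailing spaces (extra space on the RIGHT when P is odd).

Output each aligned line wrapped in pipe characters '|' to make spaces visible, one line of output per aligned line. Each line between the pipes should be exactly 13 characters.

Answer: |  for voice  |
|draw pharmacy|
|    sweet    |
| adventures  |
|   purple    |
|mountain who |
|     in      |

Derivation:
Line 1: ['for', 'voice'] (min_width=9, slack=4)
Line 2: ['draw', 'pharmacy'] (min_width=13, slack=0)
Line 3: ['sweet'] (min_width=5, slack=8)
Line 4: ['adventures'] (min_width=10, slack=3)
Line 5: ['purple'] (min_width=6, slack=7)
Line 6: ['mountain', 'who'] (min_width=12, slack=1)
Line 7: ['in'] (min_width=2, slack=11)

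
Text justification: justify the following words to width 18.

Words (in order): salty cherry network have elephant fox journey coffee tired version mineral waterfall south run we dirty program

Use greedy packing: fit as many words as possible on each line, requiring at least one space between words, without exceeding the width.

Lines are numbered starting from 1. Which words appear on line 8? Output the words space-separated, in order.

Line 1: ['salty', 'cherry'] (min_width=12, slack=6)
Line 2: ['network', 'have'] (min_width=12, slack=6)
Line 3: ['elephant', 'fox'] (min_width=12, slack=6)
Line 4: ['journey', 'coffee'] (min_width=14, slack=4)
Line 5: ['tired', 'version'] (min_width=13, slack=5)
Line 6: ['mineral', 'waterfall'] (min_width=17, slack=1)
Line 7: ['south', 'run', 'we', 'dirty'] (min_width=18, slack=0)
Line 8: ['program'] (min_width=7, slack=11)

Answer: program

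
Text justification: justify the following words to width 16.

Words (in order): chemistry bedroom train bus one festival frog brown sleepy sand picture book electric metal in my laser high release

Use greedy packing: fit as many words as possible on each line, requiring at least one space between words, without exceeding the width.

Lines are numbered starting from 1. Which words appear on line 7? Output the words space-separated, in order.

Line 1: ['chemistry'] (min_width=9, slack=7)
Line 2: ['bedroom', 'train'] (min_width=13, slack=3)
Line 3: ['bus', 'one', 'festival'] (min_width=16, slack=0)
Line 4: ['frog', 'brown'] (min_width=10, slack=6)
Line 5: ['sleepy', 'sand'] (min_width=11, slack=5)
Line 6: ['picture', 'book'] (min_width=12, slack=4)
Line 7: ['electric', 'metal'] (min_width=14, slack=2)
Line 8: ['in', 'my', 'laser', 'high'] (min_width=16, slack=0)
Line 9: ['release'] (min_width=7, slack=9)

Answer: electric metal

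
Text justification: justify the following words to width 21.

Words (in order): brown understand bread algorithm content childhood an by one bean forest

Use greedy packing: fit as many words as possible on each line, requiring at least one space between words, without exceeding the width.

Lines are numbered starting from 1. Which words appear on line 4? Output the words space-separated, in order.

Answer: by one bean forest

Derivation:
Line 1: ['brown', 'understand'] (min_width=16, slack=5)
Line 2: ['bread', 'algorithm'] (min_width=15, slack=6)
Line 3: ['content', 'childhood', 'an'] (min_width=20, slack=1)
Line 4: ['by', 'one', 'bean', 'forest'] (min_width=18, slack=3)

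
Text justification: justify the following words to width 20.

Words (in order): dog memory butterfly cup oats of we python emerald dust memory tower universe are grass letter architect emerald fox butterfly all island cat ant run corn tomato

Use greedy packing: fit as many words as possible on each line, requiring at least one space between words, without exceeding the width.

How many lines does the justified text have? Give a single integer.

Answer: 10

Derivation:
Line 1: ['dog', 'memory', 'butterfly'] (min_width=20, slack=0)
Line 2: ['cup', 'oats', 'of', 'we'] (min_width=14, slack=6)
Line 3: ['python', 'emerald', 'dust'] (min_width=19, slack=1)
Line 4: ['memory', 'tower'] (min_width=12, slack=8)
Line 5: ['universe', 'are', 'grass'] (min_width=18, slack=2)
Line 6: ['letter', 'architect'] (min_width=16, slack=4)
Line 7: ['emerald', 'fox'] (min_width=11, slack=9)
Line 8: ['butterfly', 'all', 'island'] (min_width=20, slack=0)
Line 9: ['cat', 'ant', 'run', 'corn'] (min_width=16, slack=4)
Line 10: ['tomato'] (min_width=6, slack=14)
Total lines: 10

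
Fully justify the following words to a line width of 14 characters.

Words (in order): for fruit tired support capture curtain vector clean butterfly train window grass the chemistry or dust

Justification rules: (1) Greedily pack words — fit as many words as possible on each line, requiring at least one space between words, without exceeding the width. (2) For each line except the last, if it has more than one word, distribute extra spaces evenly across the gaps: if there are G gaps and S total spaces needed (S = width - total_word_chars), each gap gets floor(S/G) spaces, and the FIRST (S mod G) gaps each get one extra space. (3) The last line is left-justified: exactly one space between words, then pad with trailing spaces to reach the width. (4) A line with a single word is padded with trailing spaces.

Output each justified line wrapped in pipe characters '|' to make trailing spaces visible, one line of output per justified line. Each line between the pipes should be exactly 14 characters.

Line 1: ['for', 'fruit'] (min_width=9, slack=5)
Line 2: ['tired', 'support'] (min_width=13, slack=1)
Line 3: ['capture'] (min_width=7, slack=7)
Line 4: ['curtain', 'vector'] (min_width=14, slack=0)
Line 5: ['clean'] (min_width=5, slack=9)
Line 6: ['butterfly'] (min_width=9, slack=5)
Line 7: ['train', 'window'] (min_width=12, slack=2)
Line 8: ['grass', 'the'] (min_width=9, slack=5)
Line 9: ['chemistry', 'or'] (min_width=12, slack=2)
Line 10: ['dust'] (min_width=4, slack=10)

Answer: |for      fruit|
|tired  support|
|capture       |
|curtain vector|
|clean         |
|butterfly     |
|train   window|
|grass      the|
|chemistry   or|
|dust          |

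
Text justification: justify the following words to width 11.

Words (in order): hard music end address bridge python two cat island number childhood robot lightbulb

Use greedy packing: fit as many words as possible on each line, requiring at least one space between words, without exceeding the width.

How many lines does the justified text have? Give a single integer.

Answer: 9

Derivation:
Line 1: ['hard', 'music'] (min_width=10, slack=1)
Line 2: ['end', 'address'] (min_width=11, slack=0)
Line 3: ['bridge'] (min_width=6, slack=5)
Line 4: ['python', 'two'] (min_width=10, slack=1)
Line 5: ['cat', 'island'] (min_width=10, slack=1)
Line 6: ['number'] (min_width=6, slack=5)
Line 7: ['childhood'] (min_width=9, slack=2)
Line 8: ['robot'] (min_width=5, slack=6)
Line 9: ['lightbulb'] (min_width=9, slack=2)
Total lines: 9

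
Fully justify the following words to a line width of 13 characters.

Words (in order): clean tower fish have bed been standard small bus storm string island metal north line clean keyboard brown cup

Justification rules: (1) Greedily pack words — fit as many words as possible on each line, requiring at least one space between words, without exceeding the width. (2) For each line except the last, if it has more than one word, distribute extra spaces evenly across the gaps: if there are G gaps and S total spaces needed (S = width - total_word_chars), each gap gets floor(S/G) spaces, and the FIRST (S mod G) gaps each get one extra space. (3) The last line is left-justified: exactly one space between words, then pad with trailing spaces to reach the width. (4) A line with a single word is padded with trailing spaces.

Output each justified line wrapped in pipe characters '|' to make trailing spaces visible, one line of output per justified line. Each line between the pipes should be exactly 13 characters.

Line 1: ['clean', 'tower'] (min_width=11, slack=2)
Line 2: ['fish', 'have', 'bed'] (min_width=13, slack=0)
Line 3: ['been', 'standard'] (min_width=13, slack=0)
Line 4: ['small', 'bus'] (min_width=9, slack=4)
Line 5: ['storm', 'string'] (min_width=12, slack=1)
Line 6: ['island', 'metal'] (min_width=12, slack=1)
Line 7: ['north', 'line'] (min_width=10, slack=3)
Line 8: ['clean'] (min_width=5, slack=8)
Line 9: ['keyboard'] (min_width=8, slack=5)
Line 10: ['brown', 'cup'] (min_width=9, slack=4)

Answer: |clean   tower|
|fish have bed|
|been standard|
|small     bus|
|storm  string|
|island  metal|
|north    line|
|clean        |
|keyboard     |
|brown cup    |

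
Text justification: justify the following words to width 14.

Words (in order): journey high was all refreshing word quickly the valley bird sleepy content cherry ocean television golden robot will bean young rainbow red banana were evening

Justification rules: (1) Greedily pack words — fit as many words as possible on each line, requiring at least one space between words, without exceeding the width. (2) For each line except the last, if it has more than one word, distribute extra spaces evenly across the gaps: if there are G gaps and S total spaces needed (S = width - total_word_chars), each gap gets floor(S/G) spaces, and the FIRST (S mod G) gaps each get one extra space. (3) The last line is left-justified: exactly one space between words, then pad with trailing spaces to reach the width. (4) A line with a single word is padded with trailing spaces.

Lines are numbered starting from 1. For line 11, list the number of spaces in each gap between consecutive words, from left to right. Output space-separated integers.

Line 1: ['journey', 'high'] (min_width=12, slack=2)
Line 2: ['was', 'all'] (min_width=7, slack=7)
Line 3: ['refreshing'] (min_width=10, slack=4)
Line 4: ['word', 'quickly'] (min_width=12, slack=2)
Line 5: ['the', 'valley'] (min_width=10, slack=4)
Line 6: ['bird', 'sleepy'] (min_width=11, slack=3)
Line 7: ['content', 'cherry'] (min_width=14, slack=0)
Line 8: ['ocean'] (min_width=5, slack=9)
Line 9: ['television'] (min_width=10, slack=4)
Line 10: ['golden', 'robot'] (min_width=12, slack=2)
Line 11: ['will', 'bean'] (min_width=9, slack=5)
Line 12: ['young', 'rainbow'] (min_width=13, slack=1)
Line 13: ['red', 'banana'] (min_width=10, slack=4)
Line 14: ['were', 'evening'] (min_width=12, slack=2)

Answer: 6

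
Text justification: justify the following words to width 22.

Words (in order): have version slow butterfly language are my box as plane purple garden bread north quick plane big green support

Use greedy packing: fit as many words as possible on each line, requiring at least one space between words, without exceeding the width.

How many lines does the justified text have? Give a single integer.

Answer: 6

Derivation:
Line 1: ['have', 'version', 'slow'] (min_width=17, slack=5)
Line 2: ['butterfly', 'language', 'are'] (min_width=22, slack=0)
Line 3: ['my', 'box', 'as', 'plane', 'purple'] (min_width=22, slack=0)
Line 4: ['garden', 'bread', 'north'] (min_width=18, slack=4)
Line 5: ['quick', 'plane', 'big', 'green'] (min_width=21, slack=1)
Line 6: ['support'] (min_width=7, slack=15)
Total lines: 6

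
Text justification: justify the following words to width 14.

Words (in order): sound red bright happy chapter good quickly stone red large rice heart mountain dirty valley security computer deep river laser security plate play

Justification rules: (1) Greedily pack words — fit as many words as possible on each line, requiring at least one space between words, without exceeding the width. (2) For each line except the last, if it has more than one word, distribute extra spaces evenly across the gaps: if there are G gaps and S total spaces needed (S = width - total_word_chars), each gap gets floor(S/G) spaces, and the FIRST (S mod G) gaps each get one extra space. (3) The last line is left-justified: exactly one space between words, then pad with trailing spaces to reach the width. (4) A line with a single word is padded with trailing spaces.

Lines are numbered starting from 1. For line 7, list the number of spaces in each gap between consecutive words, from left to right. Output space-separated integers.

Answer: 3

Derivation:
Line 1: ['sound', 'red'] (min_width=9, slack=5)
Line 2: ['bright', 'happy'] (min_width=12, slack=2)
Line 3: ['chapter', 'good'] (min_width=12, slack=2)
Line 4: ['quickly', 'stone'] (min_width=13, slack=1)
Line 5: ['red', 'large', 'rice'] (min_width=14, slack=0)
Line 6: ['heart', 'mountain'] (min_width=14, slack=0)
Line 7: ['dirty', 'valley'] (min_width=12, slack=2)
Line 8: ['security'] (min_width=8, slack=6)
Line 9: ['computer', 'deep'] (min_width=13, slack=1)
Line 10: ['river', 'laser'] (min_width=11, slack=3)
Line 11: ['security', 'plate'] (min_width=14, slack=0)
Line 12: ['play'] (min_width=4, slack=10)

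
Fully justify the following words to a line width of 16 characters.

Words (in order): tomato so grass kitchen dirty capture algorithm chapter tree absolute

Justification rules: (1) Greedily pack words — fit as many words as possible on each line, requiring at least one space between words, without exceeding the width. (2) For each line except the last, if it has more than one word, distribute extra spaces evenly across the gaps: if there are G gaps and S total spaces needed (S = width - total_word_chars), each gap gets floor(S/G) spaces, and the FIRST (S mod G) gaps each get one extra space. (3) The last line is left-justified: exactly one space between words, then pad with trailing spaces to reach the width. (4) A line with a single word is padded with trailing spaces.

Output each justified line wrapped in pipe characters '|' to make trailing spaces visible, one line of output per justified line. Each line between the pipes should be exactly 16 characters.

Line 1: ['tomato', 'so', 'grass'] (min_width=15, slack=1)
Line 2: ['kitchen', 'dirty'] (min_width=13, slack=3)
Line 3: ['capture'] (min_width=7, slack=9)
Line 4: ['algorithm'] (min_width=9, slack=7)
Line 5: ['chapter', 'tree'] (min_width=12, slack=4)
Line 6: ['absolute'] (min_width=8, slack=8)

Answer: |tomato  so grass|
|kitchen    dirty|
|capture         |
|algorithm       |
|chapter     tree|
|absolute        |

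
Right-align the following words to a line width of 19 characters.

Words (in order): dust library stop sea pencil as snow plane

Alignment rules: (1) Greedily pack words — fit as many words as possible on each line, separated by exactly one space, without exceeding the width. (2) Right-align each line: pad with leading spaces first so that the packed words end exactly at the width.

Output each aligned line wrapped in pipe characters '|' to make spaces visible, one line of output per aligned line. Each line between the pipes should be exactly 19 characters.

Answer: |  dust library stop|
| sea pencil as snow|
|              plane|

Derivation:
Line 1: ['dust', 'library', 'stop'] (min_width=17, slack=2)
Line 2: ['sea', 'pencil', 'as', 'snow'] (min_width=18, slack=1)
Line 3: ['plane'] (min_width=5, slack=14)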